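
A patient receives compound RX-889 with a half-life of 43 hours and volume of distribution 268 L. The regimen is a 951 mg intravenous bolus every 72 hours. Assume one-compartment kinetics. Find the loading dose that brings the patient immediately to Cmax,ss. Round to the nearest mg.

f = (1/2)^(72/43) ≈ 0.313292; accumulation ratio R = 1/(1−f) ≈ 1.45622.
Loading dose to hit Cmax,ss on first dose: D_load = D_maint·R ≈ 951 × 1.45622 ≈ 1384.87 mg.

1385 mg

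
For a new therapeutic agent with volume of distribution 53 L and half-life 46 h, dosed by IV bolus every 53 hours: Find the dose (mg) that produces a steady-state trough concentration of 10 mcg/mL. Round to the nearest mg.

648 mg

τ/t½ = 53/46 ≈ 1.1522, so f = (1/2)^(53/46) ≈ 0.449947.
Cmin,ss = (D/Vd)·f/(1−f), so D = Cmin,ss·Vd·(1−f)/f.
D = 10 × 53 × (1−f)/f ≈ 10 × 53 × 1.22248 ≈ 647.91 mg.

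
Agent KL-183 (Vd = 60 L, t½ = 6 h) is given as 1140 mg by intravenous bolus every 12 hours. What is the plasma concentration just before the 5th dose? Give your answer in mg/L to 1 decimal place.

f = (1/2)^(τ/t½) = (1/2)^(12/6) ≈ 0.2500.
C₀ = D/Vd = 1140/60 ≈ 19.000 mg/L.
Before the 5th dose, 4 doses have been given. Superposition: Cmin = C₀·(f + f² + … + f^4).
≈ 19.000 × (0.2500 + 0.0625 + 0.0156 + 0.0039) ≈ 19.000 × 0.3320 ≈ 6.308 mg/L.

6.3 mg/L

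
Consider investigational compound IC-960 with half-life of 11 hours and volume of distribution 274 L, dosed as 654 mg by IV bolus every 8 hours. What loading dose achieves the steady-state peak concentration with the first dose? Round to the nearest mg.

f = (1/2)^(8/11) ≈ 0.604045; accumulation ratio R = 1/(1−f) ≈ 2.52554.
Loading dose to hit Cmax,ss on first dose: D_load = D_maint·R ≈ 654 × 2.52554 ≈ 1651.70 mg.

1652 mg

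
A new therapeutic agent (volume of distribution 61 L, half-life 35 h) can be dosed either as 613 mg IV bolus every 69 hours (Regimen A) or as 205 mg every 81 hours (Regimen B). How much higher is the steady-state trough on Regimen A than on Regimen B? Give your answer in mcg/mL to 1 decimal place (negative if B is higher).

2.6 mcg/mL

Regimen A: f = (1/2)^(69/35) ≈ 0.2550; Cmin,ss = (613/61)·f/(1−f) ≈ 3.440 mcg/mL.
Regimen B: f = (1/2)^(81/35) ≈ 0.2011; Cmin,ss = (205/61)·f/(1−f) ≈ 0.846 mcg/mL.
Difference ≈ 3.440 − 0.846 ≈ 2.594 mcg/mL.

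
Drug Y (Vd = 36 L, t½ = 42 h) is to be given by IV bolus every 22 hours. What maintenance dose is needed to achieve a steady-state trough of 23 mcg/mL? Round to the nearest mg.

362 mg

τ/t½ = 22/42 ≈ 0.52381, so f = (1/2)^(22/42) ≈ 0.695533.
Cmin,ss = (D/Vd)·f/(1−f), so D = Cmin,ss·Vd·(1−f)/f.
D = 23 × 36 × (1−f)/f ≈ 23 × 36 × 0.43775 ≈ 362.46 mg.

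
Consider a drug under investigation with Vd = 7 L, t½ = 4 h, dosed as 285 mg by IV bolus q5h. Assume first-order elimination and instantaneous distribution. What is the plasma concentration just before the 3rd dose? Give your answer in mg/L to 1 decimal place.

24.3 mg/L

f = (1/2)^(τ/t½) = (1/2)^(5/4) ≈ 0.4204.
C₀ = D/Vd = 285/7 ≈ 40.714 mg/L.
Before the 3rd dose, 2 doses have been given. Superposition: Cmin = C₀·(f + f²).
≈ 40.714 × (0.4204 + 0.1767) ≈ 40.714 × 0.5971 ≈ 24.310 mg/L.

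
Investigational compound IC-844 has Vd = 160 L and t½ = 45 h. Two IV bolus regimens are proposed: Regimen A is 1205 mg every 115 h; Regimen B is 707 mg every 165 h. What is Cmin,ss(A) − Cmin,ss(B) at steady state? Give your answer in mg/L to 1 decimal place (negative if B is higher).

1.2 mg/L

Regimen A: f = (1/2)^(115/45) ≈ 0.1701; Cmin,ss = (1205/160)·f/(1−f) ≈ 1.544 mg/L.
Regimen B: f = (1/2)^(165/45) ≈ 0.0787; Cmin,ss = (707/160)·f/(1−f) ≈ 0.377 mg/L.
Difference ≈ 1.544 − 0.377 ≈ 1.167 mg/L.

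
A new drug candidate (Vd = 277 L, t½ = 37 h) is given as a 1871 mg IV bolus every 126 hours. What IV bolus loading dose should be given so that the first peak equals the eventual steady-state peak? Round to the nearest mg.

2066 mg

f = (1/2)^(126/37) ≈ 0.094378; accumulation ratio R = 1/(1−f) ≈ 1.10421.
Loading dose to hit Cmax,ss on first dose: D_load = D_maint·R ≈ 1871 × 1.10421 ≈ 2065.98 mg.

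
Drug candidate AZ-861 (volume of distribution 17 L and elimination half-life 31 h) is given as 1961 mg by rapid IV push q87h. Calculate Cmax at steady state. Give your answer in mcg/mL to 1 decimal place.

134.6 mcg/mL

k = ln2/t½ = ln2/31 ≈ 0.022360 h⁻¹; fraction remaining f = e^(−kτ) = e^(−0.022360×87) ≈ 0.1429.
Accumulation ratio R = 1/(1 − f) ≈ 1/0.8571 ≈ 1.1667.
Single-dose peak C₀ = D/Vd = 1961/17 ≈ 115.353 mcg/mL.
Steady-state peak Cmax,ss = C₀·R ≈ 115.353 × 1.1667 ≈ 134.582 mcg/mL.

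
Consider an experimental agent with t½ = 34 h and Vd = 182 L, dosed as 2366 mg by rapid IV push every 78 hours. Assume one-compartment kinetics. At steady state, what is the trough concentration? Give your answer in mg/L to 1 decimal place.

3.3 mg/L

Over one 78-h interval, 78/34 ≈ 2.2941 half-lives elapse, leaving f ≈ 0.2039 of each dose.
Each bolus raises the concentration by D/Vd = 2366/182 ≈ 13.000 mg/L.
Steady-state trough Cmin,ss = C₀·f/(1−f) ≈ 13.000 × 0.2039/0.7961 ≈ 3.330 mg/L.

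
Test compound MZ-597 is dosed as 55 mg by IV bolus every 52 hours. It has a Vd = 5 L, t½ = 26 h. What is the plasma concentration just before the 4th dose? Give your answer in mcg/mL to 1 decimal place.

f = (1/2)^(τ/t½) = (1/2)^(52/26) ≈ 0.2500.
C₀ = D/Vd = 55/5 ≈ 11.000 mcg/mL.
Before the 4th dose, 3 doses have been given. Superposition: Cmin = C₀·(f + f² + … + f^3).
≈ 11.000 × (0.2500 + 0.0625 + 0.0156) ≈ 11.000 × 0.3281 ≈ 3.609 mcg/mL.

3.6 mcg/mL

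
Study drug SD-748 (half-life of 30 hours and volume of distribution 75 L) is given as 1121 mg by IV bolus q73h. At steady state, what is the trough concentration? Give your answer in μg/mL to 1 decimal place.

k = ln2/t½ = ln2/30 ≈ 0.023105 h⁻¹; fraction remaining f = e^(−kτ) = e^(−0.023105×73) ≈ 0.1851.
Accumulation ratio R = 1/(1 − f) ≈ 1/0.8149 ≈ 1.2271.
Each bolus raises the concentration by D/Vd = 1121/75 ≈ 14.947 μg/mL.
Cmax,ss = C₀/(1 − f) ≈ 14.947/0.8149 ≈ 18.342 μg/mL.
One interval later, Cmin,ss = Cmax,ss·e^(−kτ) ≈ 18.342 × 0.1851 ≈ 3.395 μg/mL.

3.4 μg/mL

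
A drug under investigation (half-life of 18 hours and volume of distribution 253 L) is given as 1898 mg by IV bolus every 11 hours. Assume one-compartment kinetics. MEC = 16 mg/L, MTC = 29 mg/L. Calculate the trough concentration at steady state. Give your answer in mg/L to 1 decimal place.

k = ln2/t½ = ln2/18 ≈ 0.038508 h⁻¹; fraction remaining f = e^(−kτ) = e^(−0.038508×11) ≈ 0.6547.
Accumulation ratio R = 1/(1 − f) ≈ 1/0.3453 ≈ 2.8960.
Single-dose peak C₀ = D/Vd = 1898/253 ≈ 7.502 mg/L.
Steady-state peak Cmax,ss = C₀·R ≈ 7.502 × 2.8960 ≈ 21.726 mg/L.
Steady-state trough Cmin,ss = Cmax,ss·f ≈ 21.726 × 0.6547 ≈ 14.224 mg/L.
Trough 14.2 mg/L vs MEC 16 mg/L: subtherapeutic.

14.2 mg/L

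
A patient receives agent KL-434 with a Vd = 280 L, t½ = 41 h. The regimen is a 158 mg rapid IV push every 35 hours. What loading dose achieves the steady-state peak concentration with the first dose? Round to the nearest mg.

354 mg

f = (1/2)^(35/41) ≈ 0.553380; accumulation ratio R = 1/(1−f) ≈ 2.23904.
Loading dose to hit Cmax,ss on first dose: D_load = D_maint·R ≈ 158 × 2.23904 ≈ 353.77 mg.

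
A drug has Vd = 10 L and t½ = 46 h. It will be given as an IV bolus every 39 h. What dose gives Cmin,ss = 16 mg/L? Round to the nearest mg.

128 mg

τ/t½ = 39/46 ≈ 0.84783, so f = (1/2)^(39/46) ≈ 0.555621.
Cmin,ss = (D/Vd)·f/(1−f), so D = Cmin,ss·Vd·(1−f)/f.
D = 16 × 10 × (1−f)/f ≈ 16 × 10 × 0.79979 ≈ 127.97 mg.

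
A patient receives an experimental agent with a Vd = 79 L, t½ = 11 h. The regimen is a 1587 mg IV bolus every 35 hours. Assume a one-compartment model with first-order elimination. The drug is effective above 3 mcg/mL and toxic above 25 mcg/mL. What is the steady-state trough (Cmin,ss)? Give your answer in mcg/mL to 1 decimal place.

Over one 35-h interval, 35/11 ≈ 3.1818 half-lives elapse, leaving f ≈ 0.1102 of each dose.
Each bolus raises the concentration by D/Vd = 1587/79 ≈ 20.089 mcg/mL.
Steady-state trough Cmin,ss = C₀·f/(1−f) ≈ 20.089 × 0.1102/0.8898 ≈ 2.488 mcg/mL.
Trough 2.5 mcg/mL vs MEC 3 mcg/mL: subtherapeutic.

2.5 mcg/mL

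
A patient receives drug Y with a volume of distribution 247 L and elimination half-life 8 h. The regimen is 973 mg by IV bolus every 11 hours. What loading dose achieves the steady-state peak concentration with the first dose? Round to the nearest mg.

1584 mg

f = (1/2)^(11/8) ≈ 0.385553; accumulation ratio R = 1/(1−f) ≈ 1.62748.
Loading dose to hit Cmax,ss on first dose: D_load = D_maint·R ≈ 973 × 1.62748 ≈ 1583.54 mg.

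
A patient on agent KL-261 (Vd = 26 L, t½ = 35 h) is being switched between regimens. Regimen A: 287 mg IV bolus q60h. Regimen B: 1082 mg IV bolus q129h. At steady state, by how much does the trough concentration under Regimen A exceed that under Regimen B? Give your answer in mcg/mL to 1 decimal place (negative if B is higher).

Regimen A: f = (1/2)^(60/35) ≈ 0.3048; Cmin,ss = (287/26)·f/(1−f) ≈ 4.840 mcg/mL.
Regimen B: f = (1/2)^(129/35) ≈ 0.0777; Cmin,ss = (1082/26)·f/(1−f) ≈ 3.506 mcg/mL.
Difference ≈ 4.840 − 3.506 ≈ 1.334 mcg/mL.

1.3 mcg/mL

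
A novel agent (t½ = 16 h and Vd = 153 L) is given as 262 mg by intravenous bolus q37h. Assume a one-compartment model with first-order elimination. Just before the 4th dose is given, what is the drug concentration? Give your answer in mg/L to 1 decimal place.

f = (1/2)^(τ/t½) = (1/2)^(37/16) ≈ 0.2013.
C₀ = D/Vd = 262/153 ≈ 1.712 mg/L.
Before the 4th dose, 3 doses have been given. Superposition: Cmin = C₀·(f + f² + … + f^3).
≈ 1.712 × (0.2013 + 0.0405 + 0.0082) ≈ 1.712 × 0.2500 ≈ 0.428 mg/L.

0.4 mg/L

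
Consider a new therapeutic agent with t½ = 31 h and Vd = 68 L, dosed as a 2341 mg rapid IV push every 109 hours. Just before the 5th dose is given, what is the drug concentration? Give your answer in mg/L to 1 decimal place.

f = (1/2)^(τ/t½) = (1/2)^(109/31) ≈ 0.0874.
C₀ = D/Vd = 2341/68 ≈ 34.426 mg/L.
Before the 5th dose, 4 doses have been given. Superposition: Cmin = C₀·(f + f² + … + f^4).
≈ 34.426 × (0.0874 + 0.0076 + 0.0007 + 0.0001) ≈ 34.426 × 0.0958 ≈ 3.298 mg/L.

3.3 mg/L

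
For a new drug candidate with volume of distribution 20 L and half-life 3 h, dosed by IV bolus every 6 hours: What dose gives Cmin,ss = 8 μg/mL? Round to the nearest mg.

480 mg

τ/t½ = 6/3 ≈ 2, so f = (1/2)^(6/3) ≈ 0.250000.
Cmin,ss = (D/Vd)·f/(1−f), so D = Cmin,ss·Vd·(1−f)/f.
D = 8 × 20 × (1−f)/f ≈ 8 × 20 × 3.00000 ≈ 480.00 mg.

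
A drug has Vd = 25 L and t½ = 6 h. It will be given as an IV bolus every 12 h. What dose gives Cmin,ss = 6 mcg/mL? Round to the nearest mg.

τ/t½ = 12/6 ≈ 2, so f = (1/2)^(12/6) ≈ 0.250000.
Cmin,ss = (D/Vd)·f/(1−f), so D = Cmin,ss·Vd·(1−f)/f.
D = 6 × 25 × (1−f)/f ≈ 6 × 25 × 3.00000 ≈ 450.00 mg.

450 mg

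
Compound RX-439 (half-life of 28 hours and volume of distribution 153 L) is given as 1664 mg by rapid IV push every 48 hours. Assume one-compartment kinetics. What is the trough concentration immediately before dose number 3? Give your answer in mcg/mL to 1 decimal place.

f = (1/2)^(τ/t½) = (1/2)^(48/28) ≈ 0.3048.
C₀ = D/Vd = 1664/153 ≈ 10.876 mcg/mL.
Before the 3rd dose, 2 doses have been given. Superposition: Cmin = C₀·(f + f²).
≈ 10.876 × (0.3048 + 0.0929) ≈ 10.876 × 0.3977 ≈ 4.325 mcg/mL.

4.3 mcg/mL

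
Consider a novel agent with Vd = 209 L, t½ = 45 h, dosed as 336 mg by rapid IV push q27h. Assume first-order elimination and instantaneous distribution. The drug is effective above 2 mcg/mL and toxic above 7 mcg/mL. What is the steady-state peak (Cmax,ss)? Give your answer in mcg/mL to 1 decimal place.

τ/t½ = 27/45 ≈ 0.6, so fraction remaining f = (1/2)^(27/45) ≈ 0.6598.
Accumulation ratio R = 1/(1 − f) ≈ 1/0.3402 ≈ 2.9394.
Single-dose peak C₀ = D/Vd = 336/209 ≈ 1.608 mcg/mL.
Steady-state peak Cmax,ss = C₀·R ≈ 1.608 × 2.9394 ≈ 4.727 mcg/mL.
Peak 4.7 mcg/mL vs MTC 7 mcg/mL: below toxic threshold.

4.7 mcg/mL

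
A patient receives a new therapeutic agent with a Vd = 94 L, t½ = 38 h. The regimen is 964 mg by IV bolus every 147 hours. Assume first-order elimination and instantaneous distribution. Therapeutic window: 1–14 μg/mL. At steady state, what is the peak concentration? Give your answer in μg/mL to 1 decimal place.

k = ln2/t½ = ln2/38 ≈ 0.018241 h⁻¹; fraction remaining f = e^(−kτ) = e^(−0.018241×147) ≈ 0.0685.
Accumulation ratio R = 1/(1 − f) ≈ 1/0.9315 ≈ 1.0735.
Single-dose peak C₀ = D/Vd = 964/94 ≈ 10.255 μg/mL.
Steady-state peak Cmax,ss = C₀·R ≈ 10.255 × 1.0735 ≈ 11.009 μg/mL.
Peak 11.0 μg/mL vs MTC 14 μg/mL: below toxic threshold.

11.0 μg/mL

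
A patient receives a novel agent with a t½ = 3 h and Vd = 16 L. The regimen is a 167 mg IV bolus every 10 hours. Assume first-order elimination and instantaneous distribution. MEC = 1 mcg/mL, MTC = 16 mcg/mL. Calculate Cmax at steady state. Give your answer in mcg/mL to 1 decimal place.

11.6 mcg/mL

Over one 10-h interval, 10/3 ≈ 3.3333 half-lives elapse, leaving f ≈ 0.0992 of each dose.
At steady state, accumulation factor R = 1/(1 − e^(−kτ)) ≈ 1.1101.
Single-dose peak C₀ = D/Vd = 167/16 ≈ 10.438 mcg/mL.
Steady-state peak Cmax,ss = C₀·R ≈ 10.438 × 1.1101 ≈ 11.587 mcg/mL.
Peak 11.6 mcg/mL vs MTC 16 mcg/mL: below toxic threshold.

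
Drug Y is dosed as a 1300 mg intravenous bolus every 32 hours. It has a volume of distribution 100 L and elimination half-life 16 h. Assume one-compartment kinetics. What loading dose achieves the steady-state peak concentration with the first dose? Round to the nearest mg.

f = (1/2)^(32/16) ≈ 0.250000; accumulation ratio R = 1/(1−f) ≈ 1.33333.
Loading dose to hit Cmax,ss on first dose: D_load = D_maint·R ≈ 1300 × 1.33333 ≈ 1733.33 mg.

1733 mg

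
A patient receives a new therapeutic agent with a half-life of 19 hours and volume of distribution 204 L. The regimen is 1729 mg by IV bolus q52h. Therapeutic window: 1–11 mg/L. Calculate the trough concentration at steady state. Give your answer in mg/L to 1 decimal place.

Over one 52-h interval, 52/19 ≈ 2.7368 half-lives elapse, leaving f ≈ 0.1500 of each dose.
Each bolus raises the concentration by D/Vd = 1729/204 ≈ 8.475 mg/L.
Steady-state trough Cmin,ss = C₀·f/(1−f) ≈ 8.475 × 0.1500/0.8500 ≈ 1.496 mg/L.
Trough 1.5 mg/L vs MEC 1 mg/L: adequate.

1.5 mg/L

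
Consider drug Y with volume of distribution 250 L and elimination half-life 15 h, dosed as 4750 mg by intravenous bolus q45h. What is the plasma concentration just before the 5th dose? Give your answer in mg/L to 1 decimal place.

f = (1/2)^(τ/t½) = (1/2)^(45/15) ≈ 0.1250.
C₀ = D/Vd = 4750/250 ≈ 19.000 mg/L.
Before the 5th dose, 4 doses have been given. Superposition: Cmin = C₀·(f + f² + … + f^4).
≈ 19.000 × (0.1250 + 0.0156 + 0.0020 + 0.0002) ≈ 19.000 × 0.1428 ≈ 2.713 mg/L.

2.7 mg/L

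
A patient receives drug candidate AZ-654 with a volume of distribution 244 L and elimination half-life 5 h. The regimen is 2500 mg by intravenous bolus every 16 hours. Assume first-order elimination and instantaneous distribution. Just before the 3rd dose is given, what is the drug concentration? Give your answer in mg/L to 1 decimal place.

1.2 mg/L

f = (1/2)^(τ/t½) = (1/2)^(16/5) ≈ 0.1088.
C₀ = D/Vd = 2500/244 ≈ 10.246 mg/L.
Before the 3rd dose, 2 doses have been given. Superposition: Cmin = C₀·(f + f²).
≈ 10.246 × (0.1088 + 0.0118) ≈ 10.246 × 0.1206 ≈ 1.236 mg/L.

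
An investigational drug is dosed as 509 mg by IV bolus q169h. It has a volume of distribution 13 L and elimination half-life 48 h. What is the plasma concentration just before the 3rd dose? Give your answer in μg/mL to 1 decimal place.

3.7 μg/mL

f = (1/2)^(τ/t½) = (1/2)^(169/48) ≈ 0.0871.
C₀ = D/Vd = 509/13 ≈ 39.154 μg/mL.
Before the 3rd dose, 2 doses have been given. Superposition: Cmin = C₀·(f + f²).
≈ 39.154 × (0.0871 + 0.0076) ≈ 39.154 × 0.0947 ≈ 3.708 μg/mL.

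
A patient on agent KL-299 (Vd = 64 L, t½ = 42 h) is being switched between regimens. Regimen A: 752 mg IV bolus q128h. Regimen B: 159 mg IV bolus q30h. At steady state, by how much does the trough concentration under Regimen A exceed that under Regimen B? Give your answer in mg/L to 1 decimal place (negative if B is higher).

-2.3 mg/L

Regimen A: f = (1/2)^(128/42) ≈ 0.1209; Cmin,ss = (752/64)·f/(1−f) ≈ 1.616 mg/L.
Regimen B: f = (1/2)^(30/42) ≈ 0.6095; Cmin,ss = (159/64)·f/(1−f) ≈ 3.878 mg/L.
Difference ≈ 1.616 − 3.878 ≈ -2.262 mg/L.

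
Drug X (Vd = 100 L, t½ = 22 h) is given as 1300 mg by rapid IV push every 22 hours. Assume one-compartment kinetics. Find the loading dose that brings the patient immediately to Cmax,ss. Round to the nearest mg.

2600 mg

f = (1/2)^(22/22) ≈ 0.500000; accumulation ratio R = 1/(1−f) ≈ 2.00000.
Loading dose to hit Cmax,ss on first dose: D_load = D_maint·R ≈ 1300 × 2.00000 ≈ 2600.00 mg.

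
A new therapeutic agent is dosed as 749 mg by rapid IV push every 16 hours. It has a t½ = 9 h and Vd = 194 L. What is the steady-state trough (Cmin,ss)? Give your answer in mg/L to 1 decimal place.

1.6 mg/L

τ/t½ = 16/9 ≈ 1.7778, so fraction remaining f = (1/2)^(16/9) ≈ 0.2916.
Single-dose peak C₀ = D/Vd = 749/194 ≈ 3.861 mg/L.
Steady-state trough Cmin,ss = C₀·f/(1−f) ≈ 3.861 × 0.2916/0.7084 ≈ 1.589 mg/L.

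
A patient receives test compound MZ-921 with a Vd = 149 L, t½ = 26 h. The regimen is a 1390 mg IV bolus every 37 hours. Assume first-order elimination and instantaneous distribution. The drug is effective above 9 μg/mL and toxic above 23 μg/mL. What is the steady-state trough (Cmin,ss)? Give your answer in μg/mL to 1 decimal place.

5.5 μg/mL

τ/t½ = 37/26 ≈ 1.4231, so fraction remaining f = (1/2)^(37/26) ≈ 0.3729.
At steady state, accumulation factor R = 1/(1 − e^(−kτ)) ≈ 1.5946.
Single-dose peak C₀ = D/Vd = 1390/149 ≈ 9.329 μg/mL.
Steady-state peak Cmax,ss = C₀·R ≈ 9.329 × 1.5946 ≈ 14.876 μg/mL.
Steady-state trough Cmin,ss = Cmax,ss·f ≈ 14.876 × 0.3729 ≈ 5.547 μg/mL.
Trough 5.5 μg/mL vs MEC 9 μg/mL: subtherapeutic.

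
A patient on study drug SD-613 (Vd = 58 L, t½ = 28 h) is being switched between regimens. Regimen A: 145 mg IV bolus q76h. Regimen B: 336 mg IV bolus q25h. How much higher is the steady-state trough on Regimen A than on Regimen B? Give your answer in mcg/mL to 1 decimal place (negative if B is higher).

Regimen A: f = (1/2)^(76/28) ≈ 0.1524; Cmin,ss = (145/58)·f/(1−f) ≈ 0.450 mcg/mL.
Regimen B: f = (1/2)^(25/28) ≈ 0.5385; Cmin,ss = (336/58)·f/(1−f) ≈ 6.760 mcg/mL.
Difference ≈ 0.450 − 6.760 ≈ -6.310 mcg/mL.

-6.3 mcg/mL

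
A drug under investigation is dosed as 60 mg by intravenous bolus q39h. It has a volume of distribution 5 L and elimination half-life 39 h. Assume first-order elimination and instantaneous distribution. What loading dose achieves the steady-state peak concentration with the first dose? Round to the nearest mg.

120 mg

f = (1/2)^(39/39) ≈ 0.500000; accumulation ratio R = 1/(1−f) ≈ 2.00000.
Loading dose to hit Cmax,ss on first dose: D_load = D_maint·R ≈ 60 × 2.00000 ≈ 120.00 mg.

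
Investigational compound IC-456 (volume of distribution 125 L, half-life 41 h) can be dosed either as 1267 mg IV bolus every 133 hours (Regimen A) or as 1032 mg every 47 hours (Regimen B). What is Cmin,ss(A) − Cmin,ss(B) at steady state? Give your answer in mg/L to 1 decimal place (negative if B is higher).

Regimen A: f = (1/2)^(133/41) ≈ 0.1056; Cmin,ss = (1267/125)·f/(1−f) ≈ 1.197 mg/L.
Regimen B: f = (1/2)^(47/41) ≈ 0.4518; Cmin,ss = (1032/125)·f/(1−f) ≈ 6.804 mg/L.
Difference ≈ 1.197 − 6.804 ≈ -5.607 mg/L.

-5.6 mg/L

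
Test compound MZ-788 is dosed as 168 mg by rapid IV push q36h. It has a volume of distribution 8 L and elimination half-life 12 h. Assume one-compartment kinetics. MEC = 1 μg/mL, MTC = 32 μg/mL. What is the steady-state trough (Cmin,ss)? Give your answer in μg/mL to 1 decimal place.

τ = 36 h = 3 half-lives, so f = (1/2)^3 = 0.125.
Accumulation ratio R = 1/(1 − f) = 1/0.875 = 8/7.
Single-dose peak C₀ = D/Vd = 168/8 = 21 μg/mL.
Steady-state peak Cmax,ss = C₀·R = 21 × 8/7 ≈ 24.000 μg/mL.
Steady-state trough Cmin,ss = Cmax,ss·f ≈ 24.000 × 0.125 ≈ 3.000 μg/mL.
Trough 3.0 μg/mL vs MEC 1 μg/mL: adequate.

3.0 μg/mL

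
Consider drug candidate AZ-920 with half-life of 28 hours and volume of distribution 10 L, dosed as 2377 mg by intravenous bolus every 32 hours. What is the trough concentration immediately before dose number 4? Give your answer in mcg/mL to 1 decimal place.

f = (1/2)^(τ/t½) = (1/2)^(32/28) ≈ 0.4529.
C₀ = D/Vd = 2377/10 ≈ 237.700 mcg/mL.
Before the 4th dose, 3 doses have been given. Superposition: Cmin = C₀·(f + f² + … + f^3).
≈ 237.700 × (0.4529 + 0.2051 + 0.0929) ≈ 237.700 × 0.7509 ≈ 178.489 mcg/mL.

178.5 mcg/mL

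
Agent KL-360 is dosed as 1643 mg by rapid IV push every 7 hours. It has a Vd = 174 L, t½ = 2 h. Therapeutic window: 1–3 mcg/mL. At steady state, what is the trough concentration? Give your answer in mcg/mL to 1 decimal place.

Over one 7-h interval, 7/2 ≈ 3.5 half-lives elapse, leaving f ≈ 0.0884 of each dose.
Accumulation ratio R = 1/(1 − f) ≈ 1/0.9116 ≈ 1.0970.
Each bolus raises the concentration by D/Vd = 1643/174 ≈ 9.443 mcg/mL.
Steady-state peak Cmax,ss = C₀·R ≈ 9.443 × 1.0970 ≈ 10.359 mcg/mL.
Steady-state trough Cmin,ss = Cmax,ss·f ≈ 10.359 × 0.0884 ≈ 0.916 mcg/mL.
Trough 0.9 mcg/mL vs MEC 1 mcg/mL: subtherapeutic.

0.9 mcg/mL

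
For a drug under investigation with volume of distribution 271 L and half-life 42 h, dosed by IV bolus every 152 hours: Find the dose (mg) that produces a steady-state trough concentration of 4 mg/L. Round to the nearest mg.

τ/t½ = 152/42 ≈ 3.619, so f = (1/2)^(152/42) ≈ 0.081388.
Cmin,ss = (D/Vd)·f/(1−f), so D = Cmin,ss·Vd·(1−f)/f.
D = 4 × 271 × (1−f)/f ≈ 4 × 271 × 11.28682 ≈ 12234.91 mg.

12235 mg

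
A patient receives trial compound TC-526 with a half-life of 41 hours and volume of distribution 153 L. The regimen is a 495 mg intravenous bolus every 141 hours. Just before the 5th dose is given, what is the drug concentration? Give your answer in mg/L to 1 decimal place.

0.3 mg/L

f = (1/2)^(τ/t½) = (1/2)^(141/41) ≈ 0.0922.
C₀ = D/Vd = 495/153 ≈ 3.235 mg/L.
Before the 5th dose, 4 doses have been given. Superposition: Cmin = C₀·(f + f² + … + f^4).
≈ 3.235 × (0.0922 + 0.0085 + 0.0008 + 0.0001) ≈ 3.235 × 0.1016 ≈ 0.329 mg/L.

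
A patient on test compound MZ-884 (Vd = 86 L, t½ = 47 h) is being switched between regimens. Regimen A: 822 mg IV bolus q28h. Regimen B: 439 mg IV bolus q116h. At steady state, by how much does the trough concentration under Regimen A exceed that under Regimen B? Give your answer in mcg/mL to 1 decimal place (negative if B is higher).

Regimen A: f = (1/2)^(28/47) ≈ 0.6617; Cmin,ss = (822/86)·f/(1−f) ≈ 18.695 mcg/mL.
Regimen B: f = (1/2)^(116/47) ≈ 0.1807; Cmin,ss = (439/86)·f/(1−f) ≈ 1.126 mcg/mL.
Difference ≈ 18.695 − 1.126 ≈ 17.569 mcg/mL.

17.6 mcg/mL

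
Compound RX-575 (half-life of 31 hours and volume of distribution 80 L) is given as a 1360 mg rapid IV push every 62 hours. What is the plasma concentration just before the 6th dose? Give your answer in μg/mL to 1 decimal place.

5.7 μg/mL

f = (1/2)^(τ/t½) = (1/2)^(62/31) ≈ 0.2500.
C₀ = D/Vd = 1360/80 ≈ 17.000 μg/mL.
Before the 6th dose, 5 doses have been given. Superposition: Cmin = C₀·(f + f² + … + f^5).
≈ 17.000 × (0.2500 + 0.0625 + 0.0156 + 0.0039 + 0.0010) ≈ 17.000 × 0.3330 ≈ 5.661 μg/mL.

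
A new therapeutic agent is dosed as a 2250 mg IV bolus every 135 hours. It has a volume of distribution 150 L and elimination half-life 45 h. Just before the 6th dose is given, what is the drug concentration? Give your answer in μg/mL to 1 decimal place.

f = (1/2)^(τ/t½) = (1/2)^(135/45) ≈ 0.1250.
C₀ = D/Vd = 2250/150 ≈ 15.000 μg/mL.
Before the 6th dose, 5 doses have been given. Superposition: Cmin = C₀·(f + f² + … + f^5).
≈ 15.000 × (0.1250 + 0.0156 + 0.0020 + 0.0002 + 0.0000) ≈ 15.000 × 0.1428 ≈ 2.142 μg/mL.

2.1 μg/mL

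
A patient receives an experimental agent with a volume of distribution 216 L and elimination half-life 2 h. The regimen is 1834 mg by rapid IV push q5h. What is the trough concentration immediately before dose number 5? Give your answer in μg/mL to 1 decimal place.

1.8 μg/mL

f = (1/2)^(τ/t½) = (1/2)^(5/2) ≈ 0.1768.
C₀ = D/Vd = 1834/216 ≈ 8.491 μg/mL.
Before the 5th dose, 4 doses have been given. Superposition: Cmin = C₀·(f + f² + … + f^4).
≈ 8.491 × (0.1768 + 0.0313 + 0.0055 + 0.0010) ≈ 8.491 × 0.2146 ≈ 1.822 μg/mL.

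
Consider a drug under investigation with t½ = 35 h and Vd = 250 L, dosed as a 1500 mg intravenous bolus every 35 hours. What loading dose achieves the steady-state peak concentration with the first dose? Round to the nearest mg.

3000 mg

f = (1/2)^(35/35) ≈ 0.500000; accumulation ratio R = 1/(1−f) ≈ 2.00000.
Loading dose to hit Cmax,ss on first dose: D_load = D_maint·R ≈ 1500 × 2.00000 ≈ 3000.00 mg.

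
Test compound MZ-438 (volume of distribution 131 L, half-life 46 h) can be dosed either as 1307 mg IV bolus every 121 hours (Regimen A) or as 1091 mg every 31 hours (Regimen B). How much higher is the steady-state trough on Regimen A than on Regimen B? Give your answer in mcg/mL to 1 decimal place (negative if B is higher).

Regimen A: f = (1/2)^(121/46) ≈ 0.1615; Cmin,ss = (1307/131)·f/(1−f) ≈ 1.922 mcg/mL.
Regimen B: f = (1/2)^(31/46) ≈ 0.6268; Cmin,ss = (1091/131)·f/(1−f) ≈ 13.988 mcg/mL.
Difference ≈ 1.922 − 13.988 ≈ -12.066 mcg/mL.

-12.1 mcg/mL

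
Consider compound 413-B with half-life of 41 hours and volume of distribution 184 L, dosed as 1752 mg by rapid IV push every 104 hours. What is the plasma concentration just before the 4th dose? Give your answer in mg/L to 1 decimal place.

2.0 mg/L

f = (1/2)^(τ/t½) = (1/2)^(104/41) ≈ 0.1724.
C₀ = D/Vd = 1752/184 ≈ 9.522 mg/L.
Before the 4th dose, 3 doses have been given. Superposition: Cmin = C₀·(f + f² + … + f^3).
≈ 9.522 × (0.1724 + 0.0297 + 0.0051) ≈ 9.522 × 0.2072 ≈ 1.973 mg/L.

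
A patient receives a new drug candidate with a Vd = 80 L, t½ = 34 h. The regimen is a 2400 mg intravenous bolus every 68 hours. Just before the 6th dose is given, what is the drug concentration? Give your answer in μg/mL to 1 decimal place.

10.0 μg/mL

f = (1/2)^(τ/t½) = (1/2)^(68/34) ≈ 0.2500.
C₀ = D/Vd = 2400/80 ≈ 30.000 μg/mL.
Before the 6th dose, 5 doses have been given. Superposition: Cmin = C₀·(f + f² + … + f^5).
≈ 30.000 × (0.2500 + 0.0625 + 0.0156 + 0.0039 + 0.0010) ≈ 30.000 × 0.3330 ≈ 9.990 μg/mL.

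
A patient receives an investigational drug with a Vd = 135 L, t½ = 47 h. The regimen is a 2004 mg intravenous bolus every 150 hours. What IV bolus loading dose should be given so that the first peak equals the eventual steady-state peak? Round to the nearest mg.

f = (1/2)^(150/47) ≈ 0.109463; accumulation ratio R = 1/(1−f) ≈ 1.12292.
Loading dose to hit Cmax,ss on first dose: D_load = D_maint·R ≈ 2004 × 1.12292 ≈ 2250.33 mg.

2250 mg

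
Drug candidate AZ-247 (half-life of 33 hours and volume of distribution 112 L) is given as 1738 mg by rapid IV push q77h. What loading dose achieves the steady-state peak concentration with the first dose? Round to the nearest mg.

2168 mg

f = (1/2)^(77/33) ≈ 0.198425; accumulation ratio R = 1/(1−f) ≈ 1.24754.
Loading dose to hit Cmax,ss on first dose: D_load = D_maint·R ≈ 1738 × 1.24754 ≈ 2168.22 mg.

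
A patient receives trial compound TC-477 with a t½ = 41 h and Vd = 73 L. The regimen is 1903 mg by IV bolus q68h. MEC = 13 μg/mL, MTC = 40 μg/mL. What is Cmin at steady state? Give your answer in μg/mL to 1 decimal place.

k = ln2/t½ = ln2/41 ≈ 0.016906 h⁻¹; fraction remaining f = e^(−kτ) = e^(−0.016906×68) ≈ 0.3168.
Each bolus raises the concentration by D/Vd = 1903/73 ≈ 26.068 μg/mL.
Steady-state trough Cmin,ss = C₀·f/(1−f) ≈ 26.068 × 0.3168/0.6832 ≈ 12.088 μg/mL.
Trough 12.1 μg/mL vs MEC 13 μg/mL: subtherapeutic.

12.1 μg/mL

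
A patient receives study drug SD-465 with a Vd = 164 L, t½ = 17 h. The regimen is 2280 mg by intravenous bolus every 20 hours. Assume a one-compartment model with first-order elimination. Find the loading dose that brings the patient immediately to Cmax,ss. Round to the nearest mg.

4089 mg

f = (1/2)^(20/17) ≈ 0.442433; accumulation ratio R = 1/(1−f) ≈ 1.79351.
Loading dose to hit Cmax,ss on first dose: D_load = D_maint·R ≈ 2280 × 1.79351 ≈ 4089.20 mg.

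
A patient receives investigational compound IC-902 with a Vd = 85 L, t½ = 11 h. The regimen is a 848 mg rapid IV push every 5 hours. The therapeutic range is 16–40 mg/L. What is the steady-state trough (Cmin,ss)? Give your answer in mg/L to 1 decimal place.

τ/t½ = 5/11 ≈ 0.45455, so fraction remaining f = (1/2)^(5/11) ≈ 0.7297.
At steady state, accumulation factor R = 1/(1 − e^(−kτ)) ≈ 3.6996.
Each bolus raises the concentration by D/Vd = 848/85 ≈ 9.976 mg/L.
Cmax,ss = C₀/(1 − f) ≈ 9.976/0.2703 ≈ 36.907 mg/L.
Steady-state trough Cmin,ss = Cmax,ss·f ≈ 36.907 × 0.7297 ≈ 26.931 mg/L.
Trough 26.9 mg/L vs MEC 16 mg/L: adequate.

26.9 mg/L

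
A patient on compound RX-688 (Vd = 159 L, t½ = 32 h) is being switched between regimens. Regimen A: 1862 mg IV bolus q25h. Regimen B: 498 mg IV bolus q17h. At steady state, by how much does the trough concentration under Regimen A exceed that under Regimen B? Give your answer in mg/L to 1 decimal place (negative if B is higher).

Regimen A: f = (1/2)^(25/32) ≈ 0.5819; Cmin,ss = (1862/159)·f/(1−f) ≈ 16.299 mg/L.
Regimen B: f = (1/2)^(17/32) ≈ 0.6920; Cmin,ss = (498/159)·f/(1−f) ≈ 7.037 mg/L.
Difference ≈ 16.299 − 7.037 ≈ 9.262 mg/L.

9.3 mg/L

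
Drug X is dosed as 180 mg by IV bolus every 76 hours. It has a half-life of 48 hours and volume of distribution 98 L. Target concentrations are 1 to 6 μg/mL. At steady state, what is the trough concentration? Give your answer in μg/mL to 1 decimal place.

0.9 μg/mL

k = ln2/t½ = ln2/48 ≈ 0.014441 h⁻¹; fraction remaining f = e^(−kτ) = e^(−0.014441×76) ≈ 0.3337.
Single-dose peak C₀ = D/Vd = 180/98 ≈ 1.837 μg/mL.
Steady-state trough Cmin,ss = C₀·f/(1−f) ≈ 1.837 × 0.3337/0.6663 ≈ 0.920 μg/mL.
Trough 0.9 μg/mL vs MEC 1 μg/mL: subtherapeutic.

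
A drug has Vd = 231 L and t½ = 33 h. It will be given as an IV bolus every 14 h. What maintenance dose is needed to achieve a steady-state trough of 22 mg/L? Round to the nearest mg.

τ/t½ = 14/33 ≈ 0.42424, so f = (1/2)^(14/33) ≈ 0.745230.
Cmin,ss = (D/Vd)·f/(1−f), so D = Cmin,ss·Vd·(1−f)/f.
D = 22 × 231 × (1−f)/f ≈ 22 × 231 × 0.34187 ≈ 1737.38 mg.

1737 mg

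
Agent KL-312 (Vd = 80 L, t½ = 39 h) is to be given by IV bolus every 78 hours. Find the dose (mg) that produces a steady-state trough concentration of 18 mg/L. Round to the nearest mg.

τ/t½ = 78/39 ≈ 2, so f = (1/2)^(78/39) ≈ 0.250000.
Cmin,ss = (D/Vd)·f/(1−f), so D = Cmin,ss·Vd·(1−f)/f.
D = 18 × 80 × (1−f)/f ≈ 18 × 80 × 3.00000 ≈ 4320.00 mg.

4320 mg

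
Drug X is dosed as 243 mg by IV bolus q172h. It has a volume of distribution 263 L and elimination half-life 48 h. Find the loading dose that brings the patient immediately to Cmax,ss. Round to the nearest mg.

f = (1/2)^(172/48) ≈ 0.083427; accumulation ratio R = 1/(1−f) ≈ 1.09102.
Loading dose to hit Cmax,ss on first dose: D_load = D_maint·R ≈ 243 × 1.09102 ≈ 265.12 mg.

265 mg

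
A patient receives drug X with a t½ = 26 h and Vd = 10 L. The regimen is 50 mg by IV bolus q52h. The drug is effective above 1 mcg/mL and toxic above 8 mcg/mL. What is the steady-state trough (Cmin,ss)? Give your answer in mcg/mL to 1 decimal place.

The dosing interval is 2 half-lives, so f = 2^(−2) = 0.25.
Accumulation ratio R = 1/(1 − f) = 1/0.75 = 4/3.
Single-dose peak C₀ = D/Vd = 50/10 = 5 mcg/mL.
Steady-state peak Cmax,ss = C₀·R = 5 × 4/3 ≈ 6.667 mcg/mL.
Steady-state trough Cmin,ss = Cmax,ss·f ≈ 6.667 × 0.25 ≈ 1.667 mcg/mL.
Trough 1.7 mcg/mL vs MEC 1 mcg/mL: adequate.

1.7 mcg/mL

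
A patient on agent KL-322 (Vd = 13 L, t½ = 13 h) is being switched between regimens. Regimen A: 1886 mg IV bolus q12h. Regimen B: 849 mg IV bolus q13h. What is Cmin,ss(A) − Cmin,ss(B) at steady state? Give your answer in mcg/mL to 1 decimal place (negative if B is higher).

Regimen A: f = (1/2)^(12/13) ≈ 0.5274; Cmin,ss = (1886/13)·f/(1−f) ≈ 161.899 mcg/mL.
Regimen B: f = (1/2)^(13/13) ≈ 0.5000; Cmin,ss = (849/13)·f/(1−f) ≈ 65.308 mcg/mL.
Difference ≈ 161.899 − 65.308 ≈ 96.591 mcg/mL.

96.6 mcg/mL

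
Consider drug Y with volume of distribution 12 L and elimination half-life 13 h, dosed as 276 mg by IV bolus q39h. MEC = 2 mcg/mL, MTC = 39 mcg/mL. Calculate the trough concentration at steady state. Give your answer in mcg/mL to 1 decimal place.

3.3 mcg/mL

The dosing interval is 3 half-lives, so f = 2^(−3) = 0.125.
Accumulation ratio R = 1/(1 − f) = 1/0.875 = 8/7.
Single-dose peak C₀ = D/Vd = 276/12 = 23 mcg/mL.
Steady-state peak Cmax,ss = C₀·R = 23 × 8/7 ≈ 26.286 mcg/mL.
Steady-state trough Cmin,ss = Cmax,ss·f ≈ 26.286 × 0.125 ≈ 3.286 mcg/mL.
Trough 3.3 mcg/mL vs MEC 2 mcg/mL: adequate.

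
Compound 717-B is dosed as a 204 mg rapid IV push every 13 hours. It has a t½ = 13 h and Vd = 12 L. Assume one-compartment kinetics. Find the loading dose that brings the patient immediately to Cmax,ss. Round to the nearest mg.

f = (1/2)^(13/13) ≈ 0.500000; accumulation ratio R = 1/(1−f) ≈ 2.00000.
Loading dose to hit Cmax,ss on first dose: D_load = D_maint·R ≈ 204 × 2.00000 ≈ 408.00 mg.

408 mg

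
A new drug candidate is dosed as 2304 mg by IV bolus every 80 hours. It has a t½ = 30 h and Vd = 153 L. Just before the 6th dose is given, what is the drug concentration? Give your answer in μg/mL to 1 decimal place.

f = (1/2)^(τ/t½) = (1/2)^(80/30) ≈ 0.1575.
C₀ = D/Vd = 2304/153 ≈ 15.059 μg/mL.
Before the 6th dose, 5 doses have been given. Superposition: Cmin = C₀·(f + f² + … + f^5).
≈ 15.059 × (0.1575 + 0.0248 + 0.0039 + 0.0006 + 0.0001) ≈ 15.059 × 0.1869 ≈ 2.815 μg/mL.

2.8 μg/mL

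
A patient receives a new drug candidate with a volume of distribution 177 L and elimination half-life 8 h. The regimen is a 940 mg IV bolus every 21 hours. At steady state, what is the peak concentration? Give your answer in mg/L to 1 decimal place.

k = ln2/t½ = ln2/8 ≈ 0.086643 h⁻¹; fraction remaining f = e^(−kτ) = e^(−0.086643×21) ≈ 0.1621.
Accumulation ratio R = 1/(1 − f) ≈ 1/0.8379 ≈ 1.1935.
Each bolus raises the concentration by D/Vd = 940/177 ≈ 5.311 mg/L.
Cmax,ss = C₀/(1 − f) ≈ 5.311/0.8379 ≈ 6.338 mg/L.

6.3 mg/L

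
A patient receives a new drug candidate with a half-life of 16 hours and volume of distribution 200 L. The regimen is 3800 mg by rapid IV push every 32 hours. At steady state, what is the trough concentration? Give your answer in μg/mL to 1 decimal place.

6.3 μg/mL

τ = 32 h = 2 half-lives, so f = (1/2)^2 = 0.25.
Accumulation ratio R = 1/(1 − f) = 1/0.75 = 4/3.
Single-dose peak C₀ = D/Vd = 3800/200 = 19 μg/mL.
Steady-state peak Cmax,ss = C₀·R = 19 × 4/3 ≈ 25.333 μg/mL.
Steady-state trough Cmin,ss = Cmax,ss·f ≈ 25.333 × 0.25 ≈ 6.333 μg/mL.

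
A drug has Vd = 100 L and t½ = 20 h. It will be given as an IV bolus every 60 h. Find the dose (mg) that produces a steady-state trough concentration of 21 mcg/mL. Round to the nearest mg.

14700 mg

τ/t½ = 60/20 ≈ 3, so f = (1/2)^(60/20) ≈ 0.125000.
Cmin,ss = (D/Vd)·f/(1−f), so D = Cmin,ss·Vd·(1−f)/f.
D = 21 × 100 × (1−f)/f ≈ 21 × 100 × 7.00000 ≈ 14700.00 mg.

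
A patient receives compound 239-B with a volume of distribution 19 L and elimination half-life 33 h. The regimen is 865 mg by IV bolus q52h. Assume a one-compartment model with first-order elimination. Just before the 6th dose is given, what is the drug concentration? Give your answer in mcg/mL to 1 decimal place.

22.9 mcg/mL

f = (1/2)^(τ/t½) = (1/2)^(52/33) ≈ 0.3355.
C₀ = D/Vd = 865/19 ≈ 45.526 mcg/mL.
Before the 6th dose, 5 doses have been given. Superposition: Cmin = C₀·(f + f² + … + f^5).
≈ 45.526 × (0.3355 + 0.1126 + 0.0378 + 0.0127 + 0.0043) ≈ 45.526 × 0.5029 ≈ 22.895 mcg/mL.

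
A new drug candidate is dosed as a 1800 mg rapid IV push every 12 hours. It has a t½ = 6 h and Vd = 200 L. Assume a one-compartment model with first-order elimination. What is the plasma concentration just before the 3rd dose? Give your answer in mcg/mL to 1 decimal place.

f = (1/2)^(τ/t½) = (1/2)^(12/6) ≈ 0.2500.
C₀ = D/Vd = 1800/200 ≈ 9.000 mcg/mL.
Before the 3rd dose, 2 doses have been given. Superposition: Cmin = C₀·(f + f²).
≈ 9.000 × (0.2500 + 0.0625) ≈ 9.000 × 0.3125 ≈ 2.812 mcg/mL.

2.8 mcg/mL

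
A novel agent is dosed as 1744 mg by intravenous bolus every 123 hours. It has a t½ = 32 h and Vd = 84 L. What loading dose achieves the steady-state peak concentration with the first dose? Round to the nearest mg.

f = (1/2)^(123/32) ≈ 0.069649; accumulation ratio R = 1/(1−f) ≈ 1.07486.
Loading dose to hit Cmax,ss on first dose: D_load = D_maint·R ≈ 1744 × 1.07486 ≈ 1874.56 mg.

1875 mg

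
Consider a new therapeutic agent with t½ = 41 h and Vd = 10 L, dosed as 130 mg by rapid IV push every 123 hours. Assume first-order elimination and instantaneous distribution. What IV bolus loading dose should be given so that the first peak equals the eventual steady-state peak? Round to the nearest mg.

149 mg

f = (1/2)^(123/41) ≈ 0.125000; accumulation ratio R = 1/(1−f) ≈ 1.14286.
Loading dose to hit Cmax,ss on first dose: D_load = D_maint·R ≈ 130 × 1.14286 ≈ 148.57 mg.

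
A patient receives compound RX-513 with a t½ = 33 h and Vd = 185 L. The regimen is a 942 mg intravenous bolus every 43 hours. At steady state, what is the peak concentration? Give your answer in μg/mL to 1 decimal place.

8.6 μg/mL

τ/t½ = 43/33 ≈ 1.303, so fraction remaining f = (1/2)^(43/33) ≈ 0.4053.
Accumulation ratio R = 1/(1 − f) ≈ 1/0.5947 ≈ 1.6815.
Each bolus raises the concentration by D/Vd = 942/185 ≈ 5.092 μg/mL.
Cmax,ss = C₀/(1 − f) ≈ 5.092/0.5947 ≈ 8.562 μg/mL.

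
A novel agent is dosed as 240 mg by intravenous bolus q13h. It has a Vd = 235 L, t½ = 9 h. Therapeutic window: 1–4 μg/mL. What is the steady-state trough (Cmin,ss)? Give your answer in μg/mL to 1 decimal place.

k = ln2/t½ = ln2/9 ≈ 0.077016 h⁻¹; fraction remaining f = e^(−kτ) = e^(−0.077016×13) ≈ 0.3674.
Single-dose peak C₀ = D/Vd = 240/235 ≈ 1.021 μg/mL.
Steady-state trough Cmin,ss = C₀·f/(1−f) ≈ 1.021 × 0.3674/0.6326 ≈ 0.593 μg/mL.
Trough 0.6 μg/mL vs MEC 1 μg/mL: subtherapeutic.

0.6 μg/mL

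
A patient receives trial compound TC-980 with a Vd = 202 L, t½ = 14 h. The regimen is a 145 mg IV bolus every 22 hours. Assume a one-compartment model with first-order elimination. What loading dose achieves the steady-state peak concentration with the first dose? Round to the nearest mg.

f = (1/2)^(22/14) ≈ 0.336475; accumulation ratio R = 1/(1−f) ≈ 1.50710.
Loading dose to hit Cmax,ss on first dose: D_load = D_maint·R ≈ 145 × 1.50710 ≈ 218.53 mg.

219 mg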